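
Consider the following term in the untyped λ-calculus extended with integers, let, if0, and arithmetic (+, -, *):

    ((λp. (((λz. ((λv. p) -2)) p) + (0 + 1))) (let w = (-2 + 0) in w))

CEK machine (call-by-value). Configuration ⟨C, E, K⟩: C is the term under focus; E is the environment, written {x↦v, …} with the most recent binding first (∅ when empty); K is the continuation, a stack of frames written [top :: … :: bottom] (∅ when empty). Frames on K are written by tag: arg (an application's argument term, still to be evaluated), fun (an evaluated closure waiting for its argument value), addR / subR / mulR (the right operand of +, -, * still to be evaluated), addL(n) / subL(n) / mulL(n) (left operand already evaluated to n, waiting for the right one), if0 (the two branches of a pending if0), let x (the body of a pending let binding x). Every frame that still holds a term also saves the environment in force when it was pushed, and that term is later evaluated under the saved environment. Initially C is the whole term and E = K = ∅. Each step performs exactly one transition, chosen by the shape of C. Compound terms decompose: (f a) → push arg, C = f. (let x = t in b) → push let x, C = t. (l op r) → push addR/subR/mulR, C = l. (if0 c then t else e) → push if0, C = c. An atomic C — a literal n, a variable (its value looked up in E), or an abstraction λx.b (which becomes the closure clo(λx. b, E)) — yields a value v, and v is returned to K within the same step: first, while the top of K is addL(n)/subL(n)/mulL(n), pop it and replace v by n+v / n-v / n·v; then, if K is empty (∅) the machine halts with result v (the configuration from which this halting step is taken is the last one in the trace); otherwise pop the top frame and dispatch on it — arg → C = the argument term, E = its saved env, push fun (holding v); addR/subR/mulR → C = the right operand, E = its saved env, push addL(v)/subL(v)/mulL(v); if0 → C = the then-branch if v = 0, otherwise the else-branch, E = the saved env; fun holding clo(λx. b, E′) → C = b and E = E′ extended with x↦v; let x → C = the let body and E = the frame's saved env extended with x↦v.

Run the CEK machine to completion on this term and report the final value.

step 0: ⟨C=((λp. (((λz. ((λv. p) -2)) p) + (0 + 1))) (let w = (-2 + 0) in w)); E=∅; K=∅⟩
step 1: ⟨C=(λp. (((λz. ((λv. p) -2)) p) + (0 + 1))); E=∅; K=[arg]⟩
step 2: ⟨C=(let w = (-2 + 0) in w); E=∅; K=[fun]⟩
step 3: ⟨C=(-2 + 0); E=∅; K=[let w :: fun]⟩
step 4: ⟨C=-2; E=∅; K=[addR :: let w :: fun]⟩
step 5: ⟨C=0; E=∅; K=[addL(-2) :: let w :: fun]⟩
step 6: ⟨C=w; E={w↦-2}; K=[fun]⟩
step 7: ⟨C=(((λz. ((λv. p) -2)) p) + (0 + 1)); E={p↦-2}; K=∅⟩
step 8: ⟨C=((λz. ((λv. p) -2)) p); E={p↦-2}; K=[addR]⟩
step 9: ⟨C=(λz. ((λv. p) -2)); E={p↦-2}; K=[arg :: addR]⟩
step 10: ⟨C=p; E={p↦-2}; K=[fun :: addR]⟩
step 11: ⟨C=((λv. p) -2); E={z↦-2, p↦-2}; K=[addR]⟩
step 12: ⟨C=(λv. p); E={z↦-2, p↦-2}; K=[arg :: addR]⟩
step 13: ⟨C=-2; E={z↦-2, p↦-2}; K=[fun :: addR]⟩
step 14: ⟨C=p; E={v↦-2, z↦-2, p↦-2}; K=[addR]⟩
step 15: ⟨C=(0 + 1); E={p↦-2}; K=[addL(-2)]⟩
step 16: ⟨C=0; E={p↦-2}; K=[addR :: addL(-2)]⟩
step 17: ⟨C=1; E={p↦-2}; K=[addL(0) :: addL(-2)]⟩
→ final value -1

Answer: -1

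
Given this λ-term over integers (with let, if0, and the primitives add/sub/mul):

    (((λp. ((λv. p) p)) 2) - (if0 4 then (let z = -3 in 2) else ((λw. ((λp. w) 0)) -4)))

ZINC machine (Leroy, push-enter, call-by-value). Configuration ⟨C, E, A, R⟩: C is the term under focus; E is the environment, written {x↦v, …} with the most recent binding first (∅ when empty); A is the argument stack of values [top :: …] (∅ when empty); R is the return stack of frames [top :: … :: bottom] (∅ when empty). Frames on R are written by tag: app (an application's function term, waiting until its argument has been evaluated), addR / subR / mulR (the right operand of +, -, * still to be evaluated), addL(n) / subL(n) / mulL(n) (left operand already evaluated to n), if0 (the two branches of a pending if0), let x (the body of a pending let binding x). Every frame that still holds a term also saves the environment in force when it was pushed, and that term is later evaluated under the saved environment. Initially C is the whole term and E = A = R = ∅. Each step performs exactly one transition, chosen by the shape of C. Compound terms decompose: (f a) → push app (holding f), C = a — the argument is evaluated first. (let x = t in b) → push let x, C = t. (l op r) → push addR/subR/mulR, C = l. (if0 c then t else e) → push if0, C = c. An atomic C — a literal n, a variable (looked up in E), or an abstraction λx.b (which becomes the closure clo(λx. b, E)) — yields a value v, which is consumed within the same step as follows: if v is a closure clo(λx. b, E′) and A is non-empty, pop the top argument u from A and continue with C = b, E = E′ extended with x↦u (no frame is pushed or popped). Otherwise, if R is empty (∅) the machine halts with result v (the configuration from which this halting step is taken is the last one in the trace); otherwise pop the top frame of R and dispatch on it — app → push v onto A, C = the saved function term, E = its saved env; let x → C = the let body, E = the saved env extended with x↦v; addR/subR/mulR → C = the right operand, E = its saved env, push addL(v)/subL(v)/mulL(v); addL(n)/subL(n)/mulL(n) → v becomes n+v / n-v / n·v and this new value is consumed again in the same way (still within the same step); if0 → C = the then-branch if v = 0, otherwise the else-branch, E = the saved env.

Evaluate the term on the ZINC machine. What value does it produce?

0. ⟨C=(((λp. ((λv. p) p)) 2) - (if0 4 then (let z = -3 in 2) else ((λw. ((λp. w) 0)) -4))); E=∅; A=∅; R=∅⟩
1. ⟨C=((λp. ((λv. p) p)) 2); E=∅; A=∅; R=[subR]⟩
2. ⟨C=2; E=∅; A=∅; R=[app :: subR]⟩
3. ⟨C=(λp. ((λv. p) p)); E=∅; A=[2]; R=[subR]⟩
4. ⟨C=((λv. p) p); E={p↦2}; A=∅; R=[subR]⟩
5. ⟨C=p; E={p↦2}; A=∅; R=[app :: subR]⟩
6. ⟨C=(λv. p); E={p↦2}; A=[2]; R=[subR]⟩
7. ⟨C=p; E={v↦2, p↦2}; A=∅; R=[subR]⟩
8. ⟨C=(if0 4 then (let z = -3 in 2) else ((λw. ((λp. w) 0)) -4)); E=∅; A=∅; R=[subL(2)]⟩
9. ⟨C=4; E=∅; A=∅; R=[if0 :: subL(2)]⟩
10. ⟨C=((λw. ((λp. w) 0)) -4); E=∅; A=∅; R=[subL(2)]⟩
11. ⟨C=-4; E=∅; A=∅; R=[app :: subL(2)]⟩
12. ⟨C=(λw. ((λp. w) 0)); E=∅; A=[-4]; R=[subL(2)]⟩
13. ⟨C=((λp. w) 0); E={w↦-4}; A=∅; R=[subL(2)]⟩
14. ⟨C=0; E={w↦-4}; A=∅; R=[app :: subL(2)]⟩
15. ⟨C=(λp. w); E={w↦-4}; A=[0]; R=[subL(2)]⟩
16. ⟨C=w; E={p↦0, w↦-4}; A=∅; R=[subL(2)]⟩
→ final value 6

Answer: 6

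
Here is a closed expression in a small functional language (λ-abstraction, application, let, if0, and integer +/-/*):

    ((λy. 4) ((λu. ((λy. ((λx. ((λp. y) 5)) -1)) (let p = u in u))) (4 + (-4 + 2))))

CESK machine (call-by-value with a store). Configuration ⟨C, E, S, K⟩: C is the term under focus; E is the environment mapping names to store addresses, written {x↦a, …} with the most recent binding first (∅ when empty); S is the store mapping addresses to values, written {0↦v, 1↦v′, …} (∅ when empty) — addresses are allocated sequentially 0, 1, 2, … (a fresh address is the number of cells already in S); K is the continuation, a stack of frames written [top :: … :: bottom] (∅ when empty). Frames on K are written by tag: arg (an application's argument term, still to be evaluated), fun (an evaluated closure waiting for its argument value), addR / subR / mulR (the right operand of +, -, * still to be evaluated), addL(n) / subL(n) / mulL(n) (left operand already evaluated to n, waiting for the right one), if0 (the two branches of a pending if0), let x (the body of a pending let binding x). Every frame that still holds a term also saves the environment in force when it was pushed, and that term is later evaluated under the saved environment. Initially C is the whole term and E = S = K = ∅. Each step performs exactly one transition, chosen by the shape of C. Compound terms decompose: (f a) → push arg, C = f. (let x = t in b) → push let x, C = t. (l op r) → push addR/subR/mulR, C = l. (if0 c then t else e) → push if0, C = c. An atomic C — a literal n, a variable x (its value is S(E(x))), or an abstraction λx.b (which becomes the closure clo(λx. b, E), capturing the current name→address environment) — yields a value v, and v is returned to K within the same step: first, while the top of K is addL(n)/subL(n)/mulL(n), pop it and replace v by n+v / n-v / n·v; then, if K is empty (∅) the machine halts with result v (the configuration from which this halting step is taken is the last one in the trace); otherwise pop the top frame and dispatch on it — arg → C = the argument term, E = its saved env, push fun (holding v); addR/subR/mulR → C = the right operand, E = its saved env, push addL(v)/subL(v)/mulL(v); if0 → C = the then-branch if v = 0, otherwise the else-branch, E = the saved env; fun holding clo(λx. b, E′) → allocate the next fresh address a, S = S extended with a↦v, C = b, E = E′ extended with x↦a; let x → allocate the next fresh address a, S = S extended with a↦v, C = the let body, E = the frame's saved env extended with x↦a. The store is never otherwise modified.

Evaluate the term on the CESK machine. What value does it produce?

Answer: 4

Machine steps:
0. [C=((λy. 4) ((λu. ((λy. ((λx. ((λp. y) 5)) -1)) (let p = u in u))) (4 + (-4 + 2)))) | E=∅ | S=∅ | K=∅]
1. [C=(λy. 4) | E=∅ | S=∅ | K=[arg]]
2. [C=((λu. ((λy. ((λx. ((λp. y) 5)) -1)) (let p = u in u))) (4 + (-4 + 2))) | E=∅ | S=∅ | K=[fun]]
3. [C=(λu. ((λy. ((λx. ((λp. y) 5)) -1)) (let p = u in u))) | E=∅ | S=∅ | K=[arg :: fun]]
4. [C=(4 + (-4 + 2)) | E=∅ | S=∅ | K=[fun :: fun]]
5. [C=4 | E=∅ | S=∅ | K=[addR :: fun :: fun]]
6. [C=(-4 + 2) | E=∅ | S=∅ | K=[addL(4) :: fun :: fun]]
7. [C=-4 | E=∅ | S=∅ | K=[addR :: addL(4) :: fun :: fun]]
8. [C=2 | E=∅ | S=∅ | K=[addL(-4) :: addL(4) :: fun :: fun]]
9. [C=((λy. ((λx. ((λp. y) 5)) -1)) (let p = u in u)) | E={u↦0} | S={0↦2} | K=[fun]]
10. [C=(λy. ((λx. ((λp. y) 5)) -1)) | E={u↦0} | S={0↦2} | K=[arg :: fun]]
11. [C=(let p = u in u) | E={u↦0} | S={0↦2} | K=[fun :: fun]]
12. [C=u | E={u↦0} | S={0↦2} | K=[let p :: fun :: fun]]
13. [C=u | E={p↦1, u↦0} | S={0↦2, 1↦2} | K=[fun :: fun]]
14. [C=((λx. ((λp. y) 5)) -1) | E={y↦2, u↦0} | S={0↦2, 1↦2, 2↦2} | K=[fun]]
15. [C=(λx. ((λp. y) 5)) | E={y↦2, u↦0} | S={0↦2, 1↦2, 2↦2} | K=[arg :: fun]]
16. [C=-1 | E={y↦2, u↦0} | S={0↦2, 1↦2, 2↦2} | K=[fun :: fun]]
17. [C=((λp. y) 5) | E={x↦3, y↦2, u↦0} | S={0↦2, 1↦2, 2↦2, 3↦-1} | K=[fun]]
18. [C=(λp. y) | E={x↦3, y↦2, u↦0} | S={0↦2, 1↦2, 2↦2, 3↦-1} | K=[arg :: fun]]
19. [C=5 | E={x↦3, y↦2, u↦0} | S={0↦2, 1↦2, 2↦2, 3↦-1} | K=[fun :: fun]]
20. [C=y | E={p↦4, x↦3, y↦2, u↦0} | S={0↦2, 1↦2, 2↦2, 3↦-1, 4↦5} | K=[fun]]
21. [C=4 | E={y↦5} | S={0↦2, 1↦2, 2↦2, 3↦-1, 4↦5, 5↦2} | K=∅]
→ final value 4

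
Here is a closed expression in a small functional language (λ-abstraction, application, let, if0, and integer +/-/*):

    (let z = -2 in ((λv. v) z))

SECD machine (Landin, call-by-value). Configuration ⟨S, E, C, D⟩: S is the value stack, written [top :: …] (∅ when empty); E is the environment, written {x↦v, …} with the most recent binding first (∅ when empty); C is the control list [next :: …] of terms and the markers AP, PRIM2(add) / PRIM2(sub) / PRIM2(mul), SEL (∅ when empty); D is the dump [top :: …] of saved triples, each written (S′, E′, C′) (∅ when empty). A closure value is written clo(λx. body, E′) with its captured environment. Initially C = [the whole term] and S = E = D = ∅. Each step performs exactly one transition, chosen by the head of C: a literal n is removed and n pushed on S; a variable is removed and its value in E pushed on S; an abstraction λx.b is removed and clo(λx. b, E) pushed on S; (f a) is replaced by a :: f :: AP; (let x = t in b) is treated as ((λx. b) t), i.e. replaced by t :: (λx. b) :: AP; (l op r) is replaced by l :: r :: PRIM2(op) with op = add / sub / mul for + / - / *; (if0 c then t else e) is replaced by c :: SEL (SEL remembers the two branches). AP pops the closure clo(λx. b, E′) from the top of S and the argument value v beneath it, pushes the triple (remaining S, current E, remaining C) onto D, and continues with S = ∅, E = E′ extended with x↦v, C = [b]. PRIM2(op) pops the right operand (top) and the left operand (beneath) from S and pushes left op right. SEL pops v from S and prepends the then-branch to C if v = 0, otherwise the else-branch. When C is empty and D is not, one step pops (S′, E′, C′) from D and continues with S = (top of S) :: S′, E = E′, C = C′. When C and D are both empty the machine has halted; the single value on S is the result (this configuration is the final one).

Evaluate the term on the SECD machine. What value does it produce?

Answer: -2

Execution trace:
0. [S=∅ | E=∅ | C=[(let z = -2 in ((λv. v) z))] | D=∅]
1. [S=∅ | E=∅ | C=[-2 :: (λz. ((λv. v) z)) :: AP] | D=∅]
2. [S=[-2] | E=∅ | C=[(λz. ((λv. v) z)) :: AP] | D=∅]
3. [S=[clo(λz. ((λv. v) z), ∅) :: -2] | E=∅ | C=[AP] | D=∅]
4. [S=∅ | E={z↦-2} | C=[((λv. v) z)] | D=[(∅, ∅, ∅)]]
5. [S=∅ | E={z↦-2} | C=[z :: (λv. v) :: AP] | D=[(∅, ∅, ∅)]]
6. [S=[-2] | E={z↦-2} | C=[(λv. v) :: AP] | D=[(∅, ∅, ∅)]]
7. [S=[clo(λv. v, {z↦-2}) :: -2] | E={z↦-2} | C=[AP] | D=[(∅, ∅, ∅)]]
8. [S=∅ | E={v↦-2, z↦-2} | C=[v] | D=[(∅, {z↦-2}, ∅) :: (∅, ∅, ∅)]]
9. [S=[-2] | E={v↦-2, z↦-2} | C=∅ | D=[(∅, {z↦-2}, ∅) :: (∅, ∅, ∅)]]
10. [S=[-2] | E={z↦-2} | C=∅ | D=[(∅, ∅, ∅)]]
11. [S=[-2] | E=∅ | C=∅ | D=∅]
→ final value -2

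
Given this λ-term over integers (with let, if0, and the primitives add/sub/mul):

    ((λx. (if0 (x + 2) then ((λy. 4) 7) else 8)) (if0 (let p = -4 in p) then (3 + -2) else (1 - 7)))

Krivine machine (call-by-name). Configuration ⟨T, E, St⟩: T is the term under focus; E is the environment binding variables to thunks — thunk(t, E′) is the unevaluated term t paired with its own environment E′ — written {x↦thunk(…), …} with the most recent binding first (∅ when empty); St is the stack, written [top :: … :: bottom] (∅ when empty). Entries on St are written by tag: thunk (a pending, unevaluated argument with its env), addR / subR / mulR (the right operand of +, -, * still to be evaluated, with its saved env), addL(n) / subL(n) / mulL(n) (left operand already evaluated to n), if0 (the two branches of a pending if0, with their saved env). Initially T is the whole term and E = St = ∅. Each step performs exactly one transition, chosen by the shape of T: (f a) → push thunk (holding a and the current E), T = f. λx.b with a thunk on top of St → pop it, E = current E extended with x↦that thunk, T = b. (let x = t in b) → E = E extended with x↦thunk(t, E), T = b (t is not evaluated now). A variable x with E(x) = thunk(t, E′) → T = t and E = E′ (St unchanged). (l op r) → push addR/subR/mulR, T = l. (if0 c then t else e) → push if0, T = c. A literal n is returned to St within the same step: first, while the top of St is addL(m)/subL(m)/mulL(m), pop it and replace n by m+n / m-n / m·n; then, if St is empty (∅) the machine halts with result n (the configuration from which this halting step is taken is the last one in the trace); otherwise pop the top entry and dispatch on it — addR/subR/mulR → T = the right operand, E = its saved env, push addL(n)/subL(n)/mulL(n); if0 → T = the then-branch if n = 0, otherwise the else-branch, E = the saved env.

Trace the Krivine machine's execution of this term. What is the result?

[0] <T=((λx. (if0 (x + 2) then ((λy. 4) 7) else 8)) (if0 (let p = -4 in p) then (3 + -2) else (1 - 7))), E=∅, St=∅>
[1] <T=(λx. (if0 (x + 2) then ((λy. 4) 7) else 8)), E=∅, St=[thunk]>
[2] <T=(if0 (x + 2) then ((λy. 4) 7) else 8), E={x↦thunk((if0 (let p = -4 in p) then (3 + -2) else (1 - 7)), ∅)}, St=∅>
[3] <T=(x + 2), E={x↦thunk((if0 (let p = -4 in p) then (3 + -2) else (1 - 7)), ∅)}, St=[if0]>
[4] <T=x, E={x↦thunk((if0 (let p = -4 in p) then (3 + -2) else (1 - 7)), ∅)}, St=[addR :: if0]>
[5] <T=(if0 (let p = -4 in p) then (3 + -2) else (1 - 7)), E=∅, St=[addR :: if0]>
[6] <T=(let p = -4 in p), E=∅, St=[if0 :: addR :: if0]>
[7] <T=p, E={p↦thunk(-4, ∅)}, St=[if0 :: addR :: if0]>
[8] <T=-4, E=∅, St=[if0 :: addR :: if0]>
[9] <T=(1 - 7), E=∅, St=[addR :: if0]>
[10] <T=1, E=∅, St=[subR :: addR :: if0]>
[11] <T=7, E=∅, St=[subL(1) :: addR :: if0]>
[12] <T=2, E={x↦thunk((if0 (let p = -4 in p) then (3 + -2) else (1 - 7)), ∅)}, St=[addL(-6) :: if0]>
[13] <T=8, E={x↦thunk((if0 (let p = -4 in p) then (3 + -2) else (1 - 7)), ∅)}, St=∅>
→ final value 8

Answer: 8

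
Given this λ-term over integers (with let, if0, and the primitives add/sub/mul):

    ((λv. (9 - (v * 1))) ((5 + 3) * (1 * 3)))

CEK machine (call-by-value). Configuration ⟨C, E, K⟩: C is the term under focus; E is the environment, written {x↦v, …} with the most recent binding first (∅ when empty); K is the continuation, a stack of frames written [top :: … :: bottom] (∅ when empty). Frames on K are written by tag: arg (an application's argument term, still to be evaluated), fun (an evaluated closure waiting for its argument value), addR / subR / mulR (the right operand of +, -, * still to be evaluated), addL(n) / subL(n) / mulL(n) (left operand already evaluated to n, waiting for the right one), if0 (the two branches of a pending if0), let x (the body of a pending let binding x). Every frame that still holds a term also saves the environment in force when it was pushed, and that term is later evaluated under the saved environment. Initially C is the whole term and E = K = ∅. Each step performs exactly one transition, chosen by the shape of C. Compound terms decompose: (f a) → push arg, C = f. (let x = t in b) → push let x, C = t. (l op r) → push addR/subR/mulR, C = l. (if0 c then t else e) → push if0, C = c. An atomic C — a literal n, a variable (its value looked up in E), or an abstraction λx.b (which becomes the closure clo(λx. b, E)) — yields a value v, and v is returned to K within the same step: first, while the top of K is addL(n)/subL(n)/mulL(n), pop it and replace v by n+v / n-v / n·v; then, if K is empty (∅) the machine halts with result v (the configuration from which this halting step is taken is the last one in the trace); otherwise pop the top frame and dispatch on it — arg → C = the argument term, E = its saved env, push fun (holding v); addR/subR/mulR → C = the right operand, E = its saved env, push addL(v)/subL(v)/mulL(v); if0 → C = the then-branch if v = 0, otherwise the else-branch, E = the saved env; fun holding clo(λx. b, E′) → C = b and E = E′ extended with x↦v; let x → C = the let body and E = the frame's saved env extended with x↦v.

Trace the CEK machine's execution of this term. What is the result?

Answer: -15

Derivation:
0. [C=((λv. (9 - (v * 1))) ((5 + 3) * (1 * 3))) | E=∅ | K=∅]
1. [C=(λv. (9 - (v * 1))) | E=∅ | K=[arg]]
2. [C=((5 + 3) * (1 * 3)) | E=∅ | K=[fun]]
3. [C=(5 + 3) | E=∅ | K=[mulR :: fun]]
4. [C=5 | E=∅ | K=[addR :: mulR :: fun]]
5. [C=3 | E=∅ | K=[addL(5) :: mulR :: fun]]
6. [C=(1 * 3) | E=∅ | K=[mulL(8) :: fun]]
7. [C=1 | E=∅ | K=[mulR :: mulL(8) :: fun]]
8. [C=3 | E=∅ | K=[mulL(1) :: mulL(8) :: fun]]
9. [C=(9 - (v * 1)) | E={v↦24} | K=∅]
10. [C=9 | E={v↦24} | K=[subR]]
11. [C=(v * 1) | E={v↦24} | K=[subL(9)]]
12. [C=v | E={v↦24} | K=[mulR :: subL(9)]]
13. [C=1 | E={v↦24} | K=[mulL(24) :: subL(9)]]
→ final value -15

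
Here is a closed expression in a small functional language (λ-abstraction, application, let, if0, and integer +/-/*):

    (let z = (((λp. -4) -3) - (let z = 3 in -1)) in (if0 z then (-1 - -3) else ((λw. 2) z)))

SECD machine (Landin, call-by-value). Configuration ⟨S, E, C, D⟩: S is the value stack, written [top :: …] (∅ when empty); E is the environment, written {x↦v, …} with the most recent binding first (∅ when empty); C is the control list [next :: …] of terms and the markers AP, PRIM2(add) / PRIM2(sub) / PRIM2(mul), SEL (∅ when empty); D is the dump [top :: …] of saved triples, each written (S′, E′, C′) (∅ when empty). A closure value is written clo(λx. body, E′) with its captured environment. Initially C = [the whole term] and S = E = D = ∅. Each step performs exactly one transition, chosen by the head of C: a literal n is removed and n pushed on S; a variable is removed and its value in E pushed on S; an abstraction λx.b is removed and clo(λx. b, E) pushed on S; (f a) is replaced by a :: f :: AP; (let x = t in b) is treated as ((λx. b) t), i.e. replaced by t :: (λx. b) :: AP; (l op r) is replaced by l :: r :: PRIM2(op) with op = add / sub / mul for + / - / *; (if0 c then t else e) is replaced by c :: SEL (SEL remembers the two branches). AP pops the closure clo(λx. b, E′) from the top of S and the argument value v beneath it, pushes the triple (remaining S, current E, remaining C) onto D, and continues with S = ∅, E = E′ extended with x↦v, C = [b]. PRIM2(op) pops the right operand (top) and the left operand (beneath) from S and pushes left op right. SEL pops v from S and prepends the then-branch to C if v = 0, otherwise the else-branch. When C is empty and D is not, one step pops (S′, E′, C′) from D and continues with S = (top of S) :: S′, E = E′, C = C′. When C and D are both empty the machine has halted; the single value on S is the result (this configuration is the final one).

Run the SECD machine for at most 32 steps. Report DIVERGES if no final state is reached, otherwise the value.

Answer: 2

Execution trace:
0. ⟨S=∅; E=∅; C=[(let z = (((λp. -4) -3) - (let z = 3 in -1)) in (if0 z then (-1 - -3) else ((λw. 2) z)))]; D=∅⟩
1. ⟨S=∅; E=∅; C=[(((λp. -4) -3) - (let z = 3 in -1)) :: (λz. (if0 z then (-1 - -3) else ((λw. 2) z))) :: AP]; D=∅⟩
2. ⟨S=∅; E=∅; C=[((λp. -4) -3) :: (let z = 3 in -1) :: PRIM2(sub) :: (λz. (if0 z then (-1 - -3) else ((λw. 2) z))) :: AP]; D=∅⟩
3. ⟨S=∅; E=∅; C=[-3 :: (λp. -4) :: AP :: (let z = 3 in -1) :: PRIM2(sub) :: (λz. (if0 z then (-1 - -3) else ((λw. 2) z))) :: AP]; D=∅⟩
4. ⟨S=[-3]; E=∅; C=[(λp. -4) :: AP :: (let z = 3 in -1) :: PRIM2(sub) :: (λz. (if0 z then (-1 - -3) else ((λw. 2) z))) :: AP]; D=∅⟩
5. ⟨S=[clo(λp. -4, ∅) :: -3]; E=∅; C=[AP :: (let z = 3 in -1) :: PRIM2(sub) :: (λz. (if0 z then (-1 - -3) else ((λw. 2) z))) :: AP]; D=∅⟩
6. ⟨S=∅; E={p↦-3}; C=[-4]; D=[(∅, ∅, [(let z = 3 in -1) :: PRIM2(sub) :: (λz. (if0 z then (-1 - -3) else ((λw. 2) z))) :: AP])]⟩
7. ⟨S=[-4]; E={p↦-3}; C=∅; D=[(∅, ∅, [(let z = 3 in -1) :: PRIM2(sub) :: (λz. (if0 z then (-1 - -3) else ((λw. 2) z))) :: AP])]⟩
8. ⟨S=[-4]; E=∅; C=[(let z = 3 in -1) :: PRIM2(sub) :: (λz. (if0 z then (-1 - -3) else ((λw. 2) z))) :: AP]; D=∅⟩
9. ⟨S=[-4]; E=∅; C=[3 :: (λz. -1) :: AP :: PRIM2(sub) :: (λz. (if0 z then (-1 - -3) else ((λw. 2) z))) :: AP]; D=∅⟩
10. ⟨S=[3 :: -4]; E=∅; C=[(λz. -1) :: AP :: PRIM2(sub) :: (λz. (if0 z then (-1 - -3) else ((λw. 2) z))) :: AP]; D=∅⟩
11. ⟨S=[clo(λz. -1, ∅) :: 3 :: -4]; E=∅; C=[AP :: PRIM2(sub) :: (λz. (if0 z then (-1 - -3) else ((λw. 2) z))) :: AP]; D=∅⟩
12. ⟨S=∅; E={z↦3}; C=[-1]; D=[([-4], ∅, [PRIM2(sub) :: (λz. (if0 z then (-1 - -3) else ((λw. 2) z))) :: AP])]⟩
13. ⟨S=[-1]; E={z↦3}; C=∅; D=[([-4], ∅, [PRIM2(sub) :: (λz. (if0 z then (-1 - -3) else ((λw. 2) z))) :: AP])]⟩
14. ⟨S=[-1 :: -4]; E=∅; C=[PRIM2(sub) :: (λz. (if0 z then (-1 - -3) else ((λw. 2) z))) :: AP]; D=∅⟩
15. ⟨S=[-3]; E=∅; C=[(λz. (if0 z then (-1 - -3) else ((λw. 2) z))) :: AP]; D=∅⟩
16. ⟨S=[clo(λz. (if0 z then (-1 - -3) else ((λw. 2) z)), ∅) :: -3]; E=∅; C=[AP]; D=∅⟩
17. ⟨S=∅; E={z↦-3}; C=[(if0 z then (-1 - -3) else ((λw. 2) z))]; D=[(∅, ∅, ∅)]⟩
18. ⟨S=∅; E={z↦-3}; C=[z :: SEL]; D=[(∅, ∅, ∅)]⟩
19. ⟨S=[-3]; E={z↦-3}; C=[SEL]; D=[(∅, ∅, ∅)]⟩
20. ⟨S=∅; E={z↦-3}; C=[((λw. 2) z)]; D=[(∅, ∅, ∅)]⟩
21. ⟨S=∅; E={z↦-3}; C=[z :: (λw. 2) :: AP]; D=[(∅, ∅, ∅)]⟩
22. ⟨S=[-3]; E={z↦-3}; C=[(λw. 2) :: AP]; D=[(∅, ∅, ∅)]⟩
23. ⟨S=[clo(λw. 2, {z↦-3}) :: -3]; E={z↦-3}; C=[AP]; D=[(∅, ∅, ∅)]⟩
24. ⟨S=∅; E={w↦-3, z↦-3}; C=[2]; D=[(∅, {z↦-3}, ∅) :: (∅, ∅, ∅)]⟩
25. ⟨S=[2]; E={w↦-3, z↦-3}; C=∅; D=[(∅, {z↦-3}, ∅) :: (∅, ∅, ∅)]⟩
26. ⟨S=[2]; E={z↦-3}; C=∅; D=[(∅, ∅, ∅)]⟩
27. ⟨S=[2]; E=∅; C=∅; D=∅⟩
→ final value 2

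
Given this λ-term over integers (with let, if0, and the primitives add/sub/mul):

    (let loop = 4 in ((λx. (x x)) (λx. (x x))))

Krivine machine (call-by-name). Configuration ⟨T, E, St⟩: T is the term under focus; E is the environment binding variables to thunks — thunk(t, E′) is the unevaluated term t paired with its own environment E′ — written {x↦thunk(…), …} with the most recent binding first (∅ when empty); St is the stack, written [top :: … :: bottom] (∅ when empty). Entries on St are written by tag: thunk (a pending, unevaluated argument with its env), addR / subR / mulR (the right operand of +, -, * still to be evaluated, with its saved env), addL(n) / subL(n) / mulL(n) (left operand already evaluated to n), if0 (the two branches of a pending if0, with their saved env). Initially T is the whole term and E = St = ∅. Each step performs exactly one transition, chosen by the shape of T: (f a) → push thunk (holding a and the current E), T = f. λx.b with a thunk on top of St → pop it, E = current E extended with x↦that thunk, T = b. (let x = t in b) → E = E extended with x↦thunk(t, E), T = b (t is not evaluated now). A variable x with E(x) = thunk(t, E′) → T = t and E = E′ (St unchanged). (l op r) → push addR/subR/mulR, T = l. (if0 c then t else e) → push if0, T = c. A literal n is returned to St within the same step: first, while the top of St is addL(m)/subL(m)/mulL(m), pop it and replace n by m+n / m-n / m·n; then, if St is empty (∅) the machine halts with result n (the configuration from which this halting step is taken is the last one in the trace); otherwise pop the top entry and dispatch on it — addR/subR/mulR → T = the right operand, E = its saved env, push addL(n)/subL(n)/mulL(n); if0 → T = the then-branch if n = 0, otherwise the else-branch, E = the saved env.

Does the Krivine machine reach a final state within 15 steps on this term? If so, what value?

t=0: <T=(let loop = 4 in ((λx. (x x)) (λx. (x x)))), E=∅, St=∅>
t=1: <T=((λx. (x x)) (λx. (x x))), E={loop↦thunk(4, ∅)}, St=∅>
t=2: <T=(λx. (x x)), E={loop↦thunk(4, ∅)}, St=[thunk]>
t=3: <T=(x x), E={x↦thunk((λx. (x x)), {loop↦thunk(4, ∅)}), loop↦thunk(4, ∅)}, St=∅>
t=4: <T=x, E={x↦thunk((λx. (x x)), {loop↦thunk(4, ∅)}), loop↦thunk(4, ∅)}, St=[thunk]>
t=5: <T=(λx. (x x)), E={loop↦thunk(4, ∅)}, St=[thunk]>
t=6: <T=(x x), E={x↦thunk(x, {x↦thunk((λx. (x x)), {loop↦thunk(4, ∅)}), loop↦thunk(4, ∅)}), loop↦thunk(4, ∅)}, St=∅>
t=7: <T=x, E={x↦thunk(x, {x↦thunk((λx. (x x)), {loop↦thunk(4, ∅)}), loop↦thunk(4, ∅)}), loop↦thunk(4, ∅)}, St=[thunk]>
t=8: <T=x, E={x↦thunk((λx. (x x)), {loop↦thunk(4, ∅)}), loop↦thunk(4, ∅)}, St=[thunk]>
t=9: <T=(λx. (x x)), E={loop↦thunk(4, ∅)}, St=[thunk]>
t=10: <T=(x x), E={x↦thunk(x, {x↦thunk(x, {x↦thunk((λx. (x x)), {loop↦thunk(4, ∅)}), loop↦thunk(4, ∅)}), loop↦thunk(4, ∅)}), loop↦thunk(4, ∅)}, St=∅>
t=11: <T=x, E={x↦thunk(x, {x↦thunk(x, {x↦thunk((λx. (x x)), {loop↦thunk(4, ∅)}), loop↦thunk(4, ∅)}), loop↦thunk(4, ∅)}), loop↦thunk(4, ∅)}, St=[thunk]>
t=12: <T=x, E={x↦thunk(x, {x↦thunk((λx. (x x)), {loop↦thunk(4, ∅)}), loop↦thunk(4, ∅)}), loop↦thunk(4, ∅)}, St=[thunk]>
t=13: <T=x, E={x↦thunk((λx. (x x)), {loop↦thunk(4, ∅)}), loop↦thunk(4, ∅)}, St=[thunk]>
t=14: <T=(λx. (x x)), E={loop↦thunk(4, ∅)}, St=[thunk]>
t=15: <T=(x x), E={x↦thunk(x, {x↦thunk(x, {x↦thunk(x, {x↦thunk((λx. (x x)), {loop↦thunk(4, ∅)}), loop↦thunk(4, ∅)}), loop↦thunk(4, ∅)}), loop↦thunk(4, ∅)}), loop↦thunk(4, ∅)}, St=∅>
→ 15 transitions taken and the configuration is still not final: no result within 15 steps

Answer: DIVERGES (no final state within 15 steps)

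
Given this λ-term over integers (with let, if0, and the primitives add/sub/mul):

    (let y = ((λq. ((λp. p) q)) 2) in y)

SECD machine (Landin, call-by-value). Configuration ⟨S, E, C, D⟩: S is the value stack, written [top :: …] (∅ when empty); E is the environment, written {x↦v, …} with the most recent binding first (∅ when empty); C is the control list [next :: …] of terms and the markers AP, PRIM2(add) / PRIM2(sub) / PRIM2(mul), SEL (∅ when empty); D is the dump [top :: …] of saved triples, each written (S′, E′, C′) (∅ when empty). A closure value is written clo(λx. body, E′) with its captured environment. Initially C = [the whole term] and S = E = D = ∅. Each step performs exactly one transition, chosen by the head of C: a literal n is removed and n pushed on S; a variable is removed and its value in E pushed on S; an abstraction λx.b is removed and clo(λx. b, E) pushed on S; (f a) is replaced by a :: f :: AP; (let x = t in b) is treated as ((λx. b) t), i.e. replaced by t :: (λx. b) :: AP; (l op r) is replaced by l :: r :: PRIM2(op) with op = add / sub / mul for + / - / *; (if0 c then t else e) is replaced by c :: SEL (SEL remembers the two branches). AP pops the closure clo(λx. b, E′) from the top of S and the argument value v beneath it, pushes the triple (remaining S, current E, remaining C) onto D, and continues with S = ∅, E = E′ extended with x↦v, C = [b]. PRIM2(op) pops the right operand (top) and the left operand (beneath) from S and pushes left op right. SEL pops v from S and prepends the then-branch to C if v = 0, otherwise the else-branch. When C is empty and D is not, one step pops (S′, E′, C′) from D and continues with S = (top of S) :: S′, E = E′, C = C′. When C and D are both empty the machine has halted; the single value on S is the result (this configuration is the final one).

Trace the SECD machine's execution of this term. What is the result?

0. [S=∅ | E=∅ | C=[(let y = ((λq. ((λp. p) q)) 2) in y)] | D=∅]
1. [S=∅ | E=∅ | C=[((λq. ((λp. p) q)) 2) :: (λy. y) :: AP] | D=∅]
2. [S=∅ | E=∅ | C=[2 :: (λq. ((λp. p) q)) :: AP :: (λy. y) :: AP] | D=∅]
3. [S=[2] | E=∅ | C=[(λq. ((λp. p) q)) :: AP :: (λy. y) :: AP] | D=∅]
4. [S=[clo(λq. ((λp. p) q), ∅) :: 2] | E=∅ | C=[AP :: (λy. y) :: AP] | D=∅]
5. [S=∅ | E={q↦2} | C=[((λp. p) q)] | D=[(∅, ∅, [(λy. y) :: AP])]]
6. [S=∅ | E={q↦2} | C=[q :: (λp. p) :: AP] | D=[(∅, ∅, [(λy. y) :: AP])]]
7. [S=[2] | E={q↦2} | C=[(λp. p) :: AP] | D=[(∅, ∅, [(λy. y) :: AP])]]
8. [S=[clo(λp. p, {q↦2}) :: 2] | E={q↦2} | C=[AP] | D=[(∅, ∅, [(λy. y) :: AP])]]
9. [S=∅ | E={p↦2, q↦2} | C=[p] | D=[(∅, {q↦2}, ∅) :: (∅, ∅, [(λy. y) :: AP])]]
10. [S=[2] | E={p↦2, q↦2} | C=∅ | D=[(∅, {q↦2}, ∅) :: (∅, ∅, [(λy. y) :: AP])]]
11. [S=[2] | E={q↦2} | C=∅ | D=[(∅, ∅, [(λy. y) :: AP])]]
12. [S=[2] | E=∅ | C=[(λy. y) :: AP] | D=∅]
13. [S=[clo(λy. y, ∅) :: 2] | E=∅ | C=[AP] | D=∅]
14. [S=∅ | E={y↦2} | C=[y] | D=[(∅, ∅, ∅)]]
15. [S=[2] | E={y↦2} | C=∅ | D=[(∅, ∅, ∅)]]
16. [S=[2] | E=∅ | C=∅ | D=∅]
→ final value 2

Answer: 2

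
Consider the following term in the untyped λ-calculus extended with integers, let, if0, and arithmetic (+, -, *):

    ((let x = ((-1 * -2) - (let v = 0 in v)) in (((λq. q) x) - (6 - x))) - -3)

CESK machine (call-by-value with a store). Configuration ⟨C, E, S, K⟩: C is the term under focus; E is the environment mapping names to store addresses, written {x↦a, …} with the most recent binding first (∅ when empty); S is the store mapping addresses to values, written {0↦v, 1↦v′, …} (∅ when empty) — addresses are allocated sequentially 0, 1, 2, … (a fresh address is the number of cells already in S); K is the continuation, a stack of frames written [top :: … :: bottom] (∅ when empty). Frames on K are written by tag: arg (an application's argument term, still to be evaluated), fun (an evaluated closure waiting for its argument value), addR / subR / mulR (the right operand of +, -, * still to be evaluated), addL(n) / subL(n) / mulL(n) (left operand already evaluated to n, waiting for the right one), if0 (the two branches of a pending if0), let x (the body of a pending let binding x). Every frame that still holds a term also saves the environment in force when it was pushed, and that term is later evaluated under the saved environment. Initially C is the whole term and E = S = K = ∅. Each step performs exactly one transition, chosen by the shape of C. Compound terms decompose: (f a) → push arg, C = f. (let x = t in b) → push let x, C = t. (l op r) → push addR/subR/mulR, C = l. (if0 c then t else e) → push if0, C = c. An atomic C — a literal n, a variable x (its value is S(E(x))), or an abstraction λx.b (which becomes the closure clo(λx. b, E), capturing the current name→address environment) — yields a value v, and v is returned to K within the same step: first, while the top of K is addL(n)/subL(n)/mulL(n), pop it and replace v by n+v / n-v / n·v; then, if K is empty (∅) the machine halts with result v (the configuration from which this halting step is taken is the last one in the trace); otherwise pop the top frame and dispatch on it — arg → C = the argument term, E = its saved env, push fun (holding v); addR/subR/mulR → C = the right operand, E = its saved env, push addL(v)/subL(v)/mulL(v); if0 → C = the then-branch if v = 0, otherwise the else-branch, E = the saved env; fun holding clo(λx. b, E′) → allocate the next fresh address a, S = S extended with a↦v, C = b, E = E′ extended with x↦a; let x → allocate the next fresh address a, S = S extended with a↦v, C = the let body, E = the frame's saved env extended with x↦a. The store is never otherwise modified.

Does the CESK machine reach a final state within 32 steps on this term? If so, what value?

0. [C=((let x = ((-1 * -2) - (let v = 0 in v)) in (((λq. q) x) - (6 - x))) - -3) | E=∅ | S=∅ | K=∅]
1. [C=(let x = ((-1 * -2) - (let v = 0 in v)) in (((λq. q) x) - (6 - x))) | E=∅ | S=∅ | K=[subR]]
2. [C=((-1 * -2) - (let v = 0 in v)) | E=∅ | S=∅ | K=[let x :: subR]]
3. [C=(-1 * -2) | E=∅ | S=∅ | K=[subR :: let x :: subR]]
4. [C=-1 | E=∅ | S=∅ | K=[mulR :: subR :: let x :: subR]]
5. [C=-2 | E=∅ | S=∅ | K=[mulL(-1) :: subR :: let x :: subR]]
6. [C=(let v = 0 in v) | E=∅ | S=∅ | K=[subL(2) :: let x :: subR]]
7. [C=0 | E=∅ | S=∅ | K=[let v :: subL(2) :: let x :: subR]]
8. [C=v | E={v↦0} | S={0↦0} | K=[subL(2) :: let x :: subR]]
9. [C=(((λq. q) x) - (6 - x)) | E={x↦1} | S={0↦0, 1↦2} | K=[subR]]
10. [C=((λq. q) x) | E={x↦1} | S={0↦0, 1↦2} | K=[subR :: subR]]
11. [C=(λq. q) | E={x↦1} | S={0↦0, 1↦2} | K=[arg :: subR :: subR]]
12. [C=x | E={x↦1} | S={0↦0, 1↦2} | K=[fun :: subR :: subR]]
13. [C=q | E={q↦2, x↦1} | S={0↦0, 1↦2, 2↦2} | K=[subR :: subR]]
14. [C=(6 - x) | E={x↦1} | S={0↦0, 1↦2, 2↦2} | K=[subL(2) :: subR]]
15. [C=6 | E={x↦1} | S={0↦0, 1↦2, 2↦2} | K=[subR :: subL(2) :: subR]]
16. [C=x | E={x↦1} | S={0↦0, 1↦2, 2↦2} | K=[subL(6) :: subL(2) :: subR]]
17. [C=-3 | E=∅ | S={0↦0, 1↦2, 2↦2} | K=[subL(-2)]]
→ final value 1

Answer: 1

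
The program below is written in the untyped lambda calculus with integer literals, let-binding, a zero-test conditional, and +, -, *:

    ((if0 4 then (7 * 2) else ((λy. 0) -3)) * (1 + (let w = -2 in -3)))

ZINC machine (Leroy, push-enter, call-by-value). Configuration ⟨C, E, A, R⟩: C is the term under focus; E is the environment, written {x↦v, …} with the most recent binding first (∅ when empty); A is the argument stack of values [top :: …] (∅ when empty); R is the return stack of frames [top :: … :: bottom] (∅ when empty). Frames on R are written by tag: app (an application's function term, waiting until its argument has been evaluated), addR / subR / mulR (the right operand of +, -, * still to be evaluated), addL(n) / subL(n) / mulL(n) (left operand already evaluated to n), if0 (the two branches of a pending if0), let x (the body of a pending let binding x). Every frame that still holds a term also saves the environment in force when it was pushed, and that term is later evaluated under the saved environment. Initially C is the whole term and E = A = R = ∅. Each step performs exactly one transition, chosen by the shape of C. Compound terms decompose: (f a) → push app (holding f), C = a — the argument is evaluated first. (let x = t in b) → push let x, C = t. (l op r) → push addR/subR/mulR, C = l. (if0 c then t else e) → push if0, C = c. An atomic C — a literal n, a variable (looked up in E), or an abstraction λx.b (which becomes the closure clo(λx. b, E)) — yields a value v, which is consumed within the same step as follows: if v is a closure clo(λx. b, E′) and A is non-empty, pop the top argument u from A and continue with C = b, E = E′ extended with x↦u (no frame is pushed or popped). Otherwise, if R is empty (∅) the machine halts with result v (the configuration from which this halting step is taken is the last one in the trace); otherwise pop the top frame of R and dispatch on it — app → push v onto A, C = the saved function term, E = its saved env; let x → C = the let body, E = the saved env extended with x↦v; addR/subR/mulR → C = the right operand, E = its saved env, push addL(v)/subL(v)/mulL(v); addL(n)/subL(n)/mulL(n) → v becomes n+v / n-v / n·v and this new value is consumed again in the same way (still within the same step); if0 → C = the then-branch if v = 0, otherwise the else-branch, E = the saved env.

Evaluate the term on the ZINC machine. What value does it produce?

step 0: [C=((if0 4 then (7 * 2) else ((λy. 0) -3)) * (1 + (let w = -2 in -3))) | E=∅ | A=∅ | R=∅]
step 1: [C=(if0 4 then (7 * 2) else ((λy. 0) -3)) | E=∅ | A=∅ | R=[mulR]]
step 2: [C=4 | E=∅ | A=∅ | R=[if0 :: mulR]]
step 3: [C=((λy. 0) -3) | E=∅ | A=∅ | R=[mulR]]
step 4: [C=-3 | E=∅ | A=∅ | R=[app :: mulR]]
step 5: [C=(λy. 0) | E=∅ | A=[-3] | R=[mulR]]
step 6: [C=0 | E={y↦-3} | A=∅ | R=[mulR]]
step 7: [C=(1 + (let w = -2 in -3)) | E=∅ | A=∅ | R=[mulL(0)]]
step 8: [C=1 | E=∅ | A=∅ | R=[addR :: mulL(0)]]
step 9: [C=(let w = -2 in -3) | E=∅ | A=∅ | R=[addL(1) :: mulL(0)]]
step 10: [C=-2 | E=∅ | A=∅ | R=[let w :: addL(1) :: mulL(0)]]
step 11: [C=-3 | E={w↦-2} | A=∅ | R=[addL(1) :: mulL(0)]]
→ final value 0

Answer: 0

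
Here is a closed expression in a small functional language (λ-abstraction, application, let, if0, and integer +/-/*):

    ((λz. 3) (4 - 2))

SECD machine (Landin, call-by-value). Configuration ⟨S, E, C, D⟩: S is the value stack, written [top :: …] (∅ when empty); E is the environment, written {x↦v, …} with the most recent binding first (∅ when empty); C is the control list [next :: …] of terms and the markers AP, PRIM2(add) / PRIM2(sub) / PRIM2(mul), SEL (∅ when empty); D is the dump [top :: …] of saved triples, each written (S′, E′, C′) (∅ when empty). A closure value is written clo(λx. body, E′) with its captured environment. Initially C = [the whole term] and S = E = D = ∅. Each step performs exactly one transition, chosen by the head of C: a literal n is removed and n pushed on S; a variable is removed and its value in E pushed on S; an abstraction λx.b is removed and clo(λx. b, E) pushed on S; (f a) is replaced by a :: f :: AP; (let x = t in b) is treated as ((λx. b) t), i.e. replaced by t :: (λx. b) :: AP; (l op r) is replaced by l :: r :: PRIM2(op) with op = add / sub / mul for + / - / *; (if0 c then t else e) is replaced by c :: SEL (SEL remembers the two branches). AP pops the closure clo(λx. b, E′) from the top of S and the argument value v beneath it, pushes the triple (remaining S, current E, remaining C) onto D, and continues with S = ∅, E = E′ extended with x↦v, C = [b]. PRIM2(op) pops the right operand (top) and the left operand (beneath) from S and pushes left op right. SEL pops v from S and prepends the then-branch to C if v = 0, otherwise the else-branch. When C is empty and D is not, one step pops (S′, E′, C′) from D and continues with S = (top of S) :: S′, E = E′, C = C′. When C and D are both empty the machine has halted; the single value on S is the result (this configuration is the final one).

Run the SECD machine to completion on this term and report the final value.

step 0: <S=∅, E=∅, C=[((λz. 3) (4 - 2))], D=∅>
step 1: <S=∅, E=∅, C=[(4 - 2) :: (λz. 3) :: AP], D=∅>
step 2: <S=∅, E=∅, C=[4 :: 2 :: PRIM2(sub) :: (λz. 3) :: AP], D=∅>
step 3: <S=[4], E=∅, C=[2 :: PRIM2(sub) :: (λz. 3) :: AP], D=∅>
step 4: <S=[2 :: 4], E=∅, C=[PRIM2(sub) :: (λz. 3) :: AP], D=∅>
step 5: <S=[2], E=∅, C=[(λz. 3) :: AP], D=∅>
step 6: <S=[clo(λz. 3, ∅) :: 2], E=∅, C=[AP], D=∅>
step 7: <S=∅, E={z↦2}, C=[3], D=[(∅, ∅, ∅)]>
step 8: <S=[3], E={z↦2}, C=∅, D=[(∅, ∅, ∅)]>
step 9: <S=[3], E=∅, C=∅, D=∅>
→ final value 3

Answer: 3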